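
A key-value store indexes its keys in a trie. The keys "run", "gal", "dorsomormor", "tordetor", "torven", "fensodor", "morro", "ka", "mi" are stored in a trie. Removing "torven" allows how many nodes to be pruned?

3

Walk "torven" from the leaf back toward the root, removing each node that no remaining word uses.
The suffix "ven" (3 nodes) is used only by "torven"; the node for "tor" still has the child "d", so pruning stops there.
Nodes removed: 3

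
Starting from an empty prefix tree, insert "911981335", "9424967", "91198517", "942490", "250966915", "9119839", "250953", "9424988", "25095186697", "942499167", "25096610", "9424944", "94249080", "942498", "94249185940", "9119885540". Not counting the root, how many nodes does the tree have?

61

For each word, the new-node count is its length minus the longest prefix already in the trie:
  "911981335" → 9 new (9, 1, 1, 9, 8, 1, 3, 3, 5)
  "9424967" → prefix "9" already present; 6 new (4, 2, 4, 9, 6, 7)
  "91198517" → prefix "91198" already present; 3 new (5, 1, 7)
  "942490" → prefix "94249" already present; 1 new (0)
  "250966915" → 9 new (2, 5, 0, 9, 6, 6, 9, 1, 5)
  "9119839" → prefix "91198" already present; 2 new (3, 9)
  "250953" → prefix "2509" already present; 2 new (5, 3)
  "9424988" → prefix "94249" already present; 2 new (8, 8)
  "25095186697" → prefix "25095" already present; 6 new (1, 8, 6, 6, 9, 7)
  "942499167" → prefix "94249" already present; 4 new (9, 1, 6, 7)
  "25096610" → prefix "250966" already present; 2 new (1, 0)
  "9424944" → prefix "94249" already present; 2 new (4, 4)
  "94249080" → prefix "942490" already present; 2 new (8, 0)
  "942498" → prefix "942498" already present; 0 new (none)
  "94249185940" → prefix "94249" already present; 6 new (1, 8, 5, 9, 4, 0)
  "9119885540" → prefix "91198" already present; 5 new (8, 5, 5, 4, 0)
Total nodes = 9 + 6 + 3 + 1 + 9 + 2 + 2 + 2 + 6 + 4 + 2 + 2 + 2 + 0 + 6 + 5 = 61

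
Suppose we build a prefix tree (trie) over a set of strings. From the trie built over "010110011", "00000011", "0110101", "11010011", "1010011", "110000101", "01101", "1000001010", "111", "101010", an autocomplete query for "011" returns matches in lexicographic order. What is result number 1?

01101

DFS of the "011" subtree visits, in order: "01101", "0110101"
Position 1: 01101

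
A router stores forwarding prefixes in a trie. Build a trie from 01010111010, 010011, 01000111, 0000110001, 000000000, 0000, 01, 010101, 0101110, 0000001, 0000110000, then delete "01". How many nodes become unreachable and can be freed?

0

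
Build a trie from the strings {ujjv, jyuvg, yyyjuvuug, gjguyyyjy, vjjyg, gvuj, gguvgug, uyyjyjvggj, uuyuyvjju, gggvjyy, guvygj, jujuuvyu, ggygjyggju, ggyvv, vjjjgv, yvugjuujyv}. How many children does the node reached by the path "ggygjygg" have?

1

Walk "ggygjygg" from the root, arriving at one node.
Distinct next characters after "ggygjygg": j.
That node has 1 child edge.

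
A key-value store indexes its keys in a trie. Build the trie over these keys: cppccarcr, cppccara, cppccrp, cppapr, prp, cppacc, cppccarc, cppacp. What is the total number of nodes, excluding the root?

Insert word by word; a character creates a node only if that edge doesn't already exist:
  "cppccarcr" → 9 new (c, p, p, c, c, a, r, c, r)
  "cppccara" → prefix "cppccar" already present; 1 new (a)
  "cppccrp" → prefix "cppcc" already present; 2 new (r, p)
  "cppapr" → prefix "cpp" already present; 3 new (a, p, r)
  "prp" → 3 new (p, r, p)
  "cppacc" → prefix "cppa" already present; 2 new (c, c)
  "cppccarc" → prefix "cppccarc" already present; 0 new (none)
  "cppacp" → prefix "cppac" already present; 1 new (p)
Total nodes = 9 + 1 + 2 + 3 + 3 + 2 + 0 + 1 = 21

21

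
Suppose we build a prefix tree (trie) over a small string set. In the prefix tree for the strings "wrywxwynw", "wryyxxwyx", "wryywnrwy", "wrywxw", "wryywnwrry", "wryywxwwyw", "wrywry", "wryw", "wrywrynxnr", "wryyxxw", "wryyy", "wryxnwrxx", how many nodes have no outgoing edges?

8

Leaves are exactly the stored words that no other stored word extends.
Those words: "wrywrynxnr", "wrywxwynw", "wryxnwrxx", "wryywnrwy", "wryywnwrry", "wryywxwwyw", "wryyxxwyx", "wryyy"
Leaf count: 8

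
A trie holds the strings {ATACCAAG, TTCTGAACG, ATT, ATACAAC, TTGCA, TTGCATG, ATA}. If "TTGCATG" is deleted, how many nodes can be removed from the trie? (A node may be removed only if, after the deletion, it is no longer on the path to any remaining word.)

2

A node on "TTGCATG"'s path can go only if nothing else ends at it or branches off below it.
The suffix "TG" (2 nodes) is used only by "TTGCATG"; "TTGCA" is itself a stored word, so pruning stops there.
Nodes removed: 2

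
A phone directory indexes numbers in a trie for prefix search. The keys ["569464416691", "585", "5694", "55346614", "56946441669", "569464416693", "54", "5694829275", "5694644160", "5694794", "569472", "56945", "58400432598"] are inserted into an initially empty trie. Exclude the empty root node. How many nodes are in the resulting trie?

Insert word by word; a character creates a node only if that edge doesn't already exist:
  "569464416691" → 12 new (5, 6, 9, 4, 6, 4, 4, 1, 6, 6, 9, 1)
  "585" → prefix "5" already present; 2 new (8, 5)
  "5694" → prefix "5694" already present; 0 new (none)
  "55346614" → prefix "5" already present; 7 new (5, 3, 4, 6, 6, 1, 4)
  "56946441669" → prefix "56946441669" already present; 0 new (none)
  "569464416693" → prefix "56946441669" already present; 1 new (3)
  "54" → prefix "5" already present; 1 new (4)
  "5694829275" → prefix "5694" already present; 6 new (8, 2, 9, 2, 7, 5)
  "5694644160" → prefix "569464416" already present; 1 new (0)
  "5694794" → prefix "5694" already present; 3 new (7, 9, 4)
  "569472" → prefix "56947" already present; 1 new (2)
  "56945" → prefix "5694" already present; 1 new (5)
  "58400432598" → prefix "58" already present; 9 new (4, 0, 0, 4, 3, 2, 5, 9, 8)
Total nodes = 12 + 2 + 0 + 7 + 0 + 1 + 1 + 6 + 1 + 3 + 1 + 1 + 9 = 44

44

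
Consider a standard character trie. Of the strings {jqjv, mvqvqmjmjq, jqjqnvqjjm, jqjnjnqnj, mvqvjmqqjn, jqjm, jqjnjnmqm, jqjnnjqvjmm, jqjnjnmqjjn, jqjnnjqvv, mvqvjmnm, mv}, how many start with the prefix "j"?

8

Filter for entries beginning with "j":
Matches: "jqjm", "jqjnjnmqjjn", "jqjnjnmqm", "jqjnjnqnj", "jqjnnjqvjmm", "jqjnnjqvv", "jqjqnvqjjm", "jqjv"
Count: 8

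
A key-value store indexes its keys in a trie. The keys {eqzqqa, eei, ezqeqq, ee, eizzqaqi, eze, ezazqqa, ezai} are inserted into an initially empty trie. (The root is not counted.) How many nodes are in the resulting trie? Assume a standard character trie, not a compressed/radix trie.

27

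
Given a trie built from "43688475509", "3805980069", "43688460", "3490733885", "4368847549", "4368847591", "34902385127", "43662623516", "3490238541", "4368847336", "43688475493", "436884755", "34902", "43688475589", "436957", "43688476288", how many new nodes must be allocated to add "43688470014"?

The longest prefix of "43688470014" already in the trie is "4368847" (length 7).
New nodes needed: |"43688470014"| − 7 = 11 − 7 = 4.

4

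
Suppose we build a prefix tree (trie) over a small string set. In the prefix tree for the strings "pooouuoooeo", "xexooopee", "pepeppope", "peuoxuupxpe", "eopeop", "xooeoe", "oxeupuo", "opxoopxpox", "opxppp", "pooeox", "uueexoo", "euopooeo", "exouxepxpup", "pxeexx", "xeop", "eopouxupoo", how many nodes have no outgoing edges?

16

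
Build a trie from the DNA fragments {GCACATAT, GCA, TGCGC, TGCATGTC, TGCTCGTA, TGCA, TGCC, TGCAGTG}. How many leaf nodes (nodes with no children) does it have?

Leaves are exactly the stored words that no other stored word extends.
Those words: "GCACATAT", "TGCAGTG", "TGCATGTC", "TGCC", "TGCGC", "TGCTCGTA"
Leaf count: 6

6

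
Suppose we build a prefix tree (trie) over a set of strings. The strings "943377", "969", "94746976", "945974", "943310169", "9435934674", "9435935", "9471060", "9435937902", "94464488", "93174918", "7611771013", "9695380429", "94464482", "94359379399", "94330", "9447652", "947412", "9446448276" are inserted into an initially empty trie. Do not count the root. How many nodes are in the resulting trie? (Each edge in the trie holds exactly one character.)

Trace insertions, counting only characters that open a new branch:
  "943377" → 6 new (9, 4, 3, 3, 7, 7)
  "969" → prefix "9" already present; 2 new (6, 9)
  "94746976" → prefix "94" already present; 6 new (7, 4, 6, 9, 7, 6)
  "945974" → prefix "94" already present; 4 new (5, 9, 7, 4)
  "943310169" → prefix "9433" already present; 5 new (1, 0, 1, 6, 9)
  "9435934674" → prefix "943" already present; 7 new (5, 9, 3, 4, 6, 7, 4)
  "9435935" → prefix "943593" already present; 1 new (5)
  "9471060" → prefix "947" already present; 4 new (1, 0, 6, 0)
  "9435937902" → prefix "943593" already present; 4 new (7, 9, 0, 2)
  "94464488" → prefix "94" already present; 6 new (4, 6, 4, 4, 8, 8)
  "93174918" → prefix "9" already present; 7 new (3, 1, 7, 4, 9, 1, 8)
  "7611771013" → 10 new (7, 6, 1, 1, 7, 7, 1, 0, 1, 3)
  "9695380429" → prefix "969" already present; 7 new (5, 3, 8, 0, 4, 2, 9)
  "94464482" → prefix "9446448" already present; 1 new (2)
  "94359379399" → prefix "94359379" already present; 3 new (3, 9, 9)
  "94330" → prefix "9433" already present; 1 new (0)
  "9447652" → prefix "944" already present; 4 new (7, 6, 5, 2)
  "947412" → prefix "9474" already present; 2 new (1, 2)
  "9446448276" → prefix "94464482" already present; 2 new (7, 6)
Total nodes = 6 + 2 + 6 + 4 + 5 + 7 + 1 + 4 + 4 + 6 + 7 + 10 + 7 + 1 + 3 + 1 + 4 + 2 + 2 = 82

82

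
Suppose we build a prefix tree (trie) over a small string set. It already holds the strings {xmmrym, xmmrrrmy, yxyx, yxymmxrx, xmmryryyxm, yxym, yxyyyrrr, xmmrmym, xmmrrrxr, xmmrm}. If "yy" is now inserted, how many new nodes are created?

1

"y" is already a path in the trie; the remaining "y" must be added.
New nodes needed: |"yy"| − 1 = 2 − 1 = 1.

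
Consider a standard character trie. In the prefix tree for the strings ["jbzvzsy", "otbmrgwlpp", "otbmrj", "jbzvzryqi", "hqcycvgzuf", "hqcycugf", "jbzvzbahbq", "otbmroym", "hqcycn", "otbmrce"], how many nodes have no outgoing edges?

10

Leaves are exactly the stored words that no other stored word extends.
Those words: "hqcycn", "hqcycugf", "hqcycvgzuf", "jbzvzbahbq", "jbzvzryqi", "jbzvzsy", "otbmrce", "otbmrgwlpp", "otbmrj", "otbmroym"
Leaf count: 10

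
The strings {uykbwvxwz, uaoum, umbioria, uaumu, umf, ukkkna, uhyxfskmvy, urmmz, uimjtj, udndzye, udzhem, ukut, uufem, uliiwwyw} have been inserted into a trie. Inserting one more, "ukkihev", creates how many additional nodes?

4

The longest prefix of "ukkihev" already in the trie is "ukk" (length 3).
Each of the 4 remaining characters creates one node.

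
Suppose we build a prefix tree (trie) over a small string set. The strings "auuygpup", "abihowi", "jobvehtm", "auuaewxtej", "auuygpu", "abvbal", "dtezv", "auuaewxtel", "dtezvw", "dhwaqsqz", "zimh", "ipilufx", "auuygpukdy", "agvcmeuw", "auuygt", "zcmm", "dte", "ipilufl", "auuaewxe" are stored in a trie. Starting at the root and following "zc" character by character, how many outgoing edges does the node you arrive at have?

1

The children of the "zc" node are the distinct next characters among strings starting with "zc".
Distinct next characters after "zc": m.
That node has 1 child edge.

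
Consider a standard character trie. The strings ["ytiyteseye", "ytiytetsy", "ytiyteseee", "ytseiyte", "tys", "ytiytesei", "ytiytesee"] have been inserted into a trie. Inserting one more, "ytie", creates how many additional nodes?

The longest prefix of "ytie" already in the trie is "yti" (length 3).
Each of the 1 remaining characters creates one node.

1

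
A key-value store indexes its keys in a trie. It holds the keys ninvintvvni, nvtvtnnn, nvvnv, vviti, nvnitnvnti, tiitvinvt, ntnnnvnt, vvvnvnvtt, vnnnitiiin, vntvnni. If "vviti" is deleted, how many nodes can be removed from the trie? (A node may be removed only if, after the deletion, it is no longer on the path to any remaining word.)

After clearing the end-marker at "vviti", prune upward until reaching a node still needed by another word.
The suffix "iti" (3 nodes) is used only by "vviti"; the node for "vv" still has the child "v", so pruning stops there.
Nodes removed: 3

3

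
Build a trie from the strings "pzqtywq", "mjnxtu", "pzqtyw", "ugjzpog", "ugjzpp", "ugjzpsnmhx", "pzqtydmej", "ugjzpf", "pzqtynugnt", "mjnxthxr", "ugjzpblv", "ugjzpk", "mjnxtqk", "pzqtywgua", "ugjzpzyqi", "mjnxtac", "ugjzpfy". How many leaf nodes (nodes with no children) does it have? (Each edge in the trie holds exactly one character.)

15

Leaves are exactly the stored words that no other stored word extends.
Those words: "mjnxtac", "mjnxthxr", "mjnxtqk", "mjnxtu", "pzqtydmej", "pzqtynugnt", "pzqtywgua", "pzqtywq", "ugjzpblv", "ugjzpfy", "ugjzpk", "ugjzpog", "ugjzpp", "ugjzpsnmhx", "ugjzpzyqi"
Leaf count: 15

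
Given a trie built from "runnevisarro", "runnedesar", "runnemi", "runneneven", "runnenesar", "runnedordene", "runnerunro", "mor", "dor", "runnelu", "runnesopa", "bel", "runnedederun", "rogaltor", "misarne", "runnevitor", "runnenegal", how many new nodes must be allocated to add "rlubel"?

The longest prefix of "rlubel" already in the trie is "r" (length 1).
New nodes needed: |"rlubel"| − 1 = 6 − 1 = 5.

5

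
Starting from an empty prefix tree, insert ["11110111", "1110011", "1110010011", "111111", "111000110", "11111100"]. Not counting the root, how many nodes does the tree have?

For each word, the new-node count is its length minus the longest prefix already in the trie:
  "11110111" → 8 new (1, 1, 1, 1, 0, 1, 1, 1)
  "1110011" → prefix "111" already present; 4 new (0, 0, 1, 1)
  "1110010011" → prefix "111001" already present; 4 new (0, 0, 1, 1)
  "111111" → prefix "1111" already present; 2 new (1, 1)
  "111000110" → prefix "11100" already present; 4 new (0, 1, 1, 0)
  "11111100" → prefix "111111" already present; 2 new (0, 0)
Total nodes = 8 + 4 + 4 + 2 + 4 + 2 = 24

24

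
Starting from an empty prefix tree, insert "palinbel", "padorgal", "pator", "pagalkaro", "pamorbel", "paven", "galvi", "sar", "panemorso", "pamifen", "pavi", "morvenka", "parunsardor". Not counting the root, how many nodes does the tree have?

70

For each word, the new-node count is its length minus the longest prefix already in the trie:
  "palinbel" → 8 new (p, a, l, i, n, b, e, l)
  "padorgal" → prefix "pa" already present; 6 new (d, o, r, g, a, l)
  "pator" → prefix "pa" already present; 3 new (t, o, r)
  "pagalkaro" → prefix "pa" already present; 7 new (g, a, l, k, a, r, o)
  "pamorbel" → prefix "pa" already present; 6 new (m, o, r, b, e, l)
  "paven" → prefix "pa" already present; 3 new (v, e, n)
  "galvi" → 5 new (g, a, l, v, i)
  "sar" → 3 new (s, a, r)
  "panemorso" → prefix "pa" already present; 7 new (n, e, m, o, r, s, o)
  "pamifen" → prefix "pam" already present; 4 new (i, f, e, n)
  "pavi" → prefix "pav" already present; 1 new (i)
  "morvenka" → 8 new (m, o, r, v, e, n, k, a)
  "parunsardor" → prefix "pa" already present; 9 new (r, u, n, s, a, r, d, o, r)
Total nodes = 8 + 6 + 3 + 7 + 6 + 3 + 5 + 3 + 7 + 4 + 1 + 8 + 9 = 70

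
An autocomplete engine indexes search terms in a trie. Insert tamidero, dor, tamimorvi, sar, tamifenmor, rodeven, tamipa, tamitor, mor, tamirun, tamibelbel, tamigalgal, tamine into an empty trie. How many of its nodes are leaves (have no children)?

13

Leaves are exactly the stored words that no other stored word extends.
Those words: "dor", "mor", "rodeven", "sar", "tamibelbel", "tamidero", "tamifenmor", "tamigalgal", "tamimorvi", "tamine", "tamipa", "tamirun", "tamitor"
Leaf count: 13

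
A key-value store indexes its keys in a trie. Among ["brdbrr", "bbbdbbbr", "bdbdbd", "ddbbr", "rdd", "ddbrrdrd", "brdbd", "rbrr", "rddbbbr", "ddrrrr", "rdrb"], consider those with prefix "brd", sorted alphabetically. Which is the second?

Words with prefix "brd", in lexicographic order: "brdbd", "brdbrr"
Position 2: brdbrr

brdbrr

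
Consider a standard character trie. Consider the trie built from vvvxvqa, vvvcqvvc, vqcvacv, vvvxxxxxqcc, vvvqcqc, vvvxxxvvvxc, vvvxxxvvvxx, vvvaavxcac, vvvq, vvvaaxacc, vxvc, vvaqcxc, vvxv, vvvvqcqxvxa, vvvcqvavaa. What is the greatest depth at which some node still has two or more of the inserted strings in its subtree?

Equivalently: take the maximum, over all pairs, of their longest common prefix length.
e.g. "vvvxxxvvvxc" and "vvvxxxvvvxx" share the prefix "vvvxxxvvvx" of length 10; no pair shares a longer one.
Longest shared-prefix length: 10

10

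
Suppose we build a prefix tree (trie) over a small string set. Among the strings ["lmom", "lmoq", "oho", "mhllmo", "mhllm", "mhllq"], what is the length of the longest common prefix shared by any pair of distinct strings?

5

Equivalently: take the maximum, over all pairs, of their longest common prefix length.
"mhllm" and "mhllmo" agree on "mhllm" (5 characters) before diverging; nothing deeper is shared.
Longest shared-prefix length: 5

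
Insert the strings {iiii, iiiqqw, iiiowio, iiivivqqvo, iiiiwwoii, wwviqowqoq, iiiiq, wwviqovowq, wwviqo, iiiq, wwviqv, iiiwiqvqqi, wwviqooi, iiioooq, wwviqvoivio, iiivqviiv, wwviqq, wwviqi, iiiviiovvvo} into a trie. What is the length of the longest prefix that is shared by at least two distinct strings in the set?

The deepest shared node is where two words last agree before diverging.
"wwviqo" and "wwviqooi" agree on "wwviqo" (6 characters) before diverging; nothing deeper is shared.
Longest shared-prefix length: 6

6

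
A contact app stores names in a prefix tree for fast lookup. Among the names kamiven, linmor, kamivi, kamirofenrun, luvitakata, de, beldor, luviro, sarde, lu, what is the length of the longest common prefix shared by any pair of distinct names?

Equivalently: take the maximum, over all pairs, of their longest common prefix length.
e.g. "kamiven" and "kamivi" share the prefix "kamiv" of length 5; no pair shares a longer one.
Longest shared-prefix length: 5

5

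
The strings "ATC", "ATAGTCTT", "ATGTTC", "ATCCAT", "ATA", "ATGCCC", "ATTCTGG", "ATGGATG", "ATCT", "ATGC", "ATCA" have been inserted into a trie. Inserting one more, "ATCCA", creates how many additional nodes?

Every character of "ATCCA" already lies on an existing path (it is a prefix of some stored word).
No new nodes are needed: 0.

0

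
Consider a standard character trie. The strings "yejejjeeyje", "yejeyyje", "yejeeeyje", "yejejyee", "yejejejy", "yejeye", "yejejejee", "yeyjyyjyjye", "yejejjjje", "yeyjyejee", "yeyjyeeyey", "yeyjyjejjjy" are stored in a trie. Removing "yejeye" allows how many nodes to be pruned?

1

After clearing the end-marker at "yejeye", prune upward until reaching a node still needed by another word.
The suffix "e" (1 node) is used only by "yejeye"; the node for "yejey" still has the child "y", so pruning stops there.
Nodes removed: 1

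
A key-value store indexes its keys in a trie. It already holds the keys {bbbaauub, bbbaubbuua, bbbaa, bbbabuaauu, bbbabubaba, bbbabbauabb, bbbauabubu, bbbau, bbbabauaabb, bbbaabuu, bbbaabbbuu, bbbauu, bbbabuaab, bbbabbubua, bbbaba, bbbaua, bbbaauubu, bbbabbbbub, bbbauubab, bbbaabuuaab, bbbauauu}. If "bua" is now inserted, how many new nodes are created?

2

"b" is already a path in the trie; the remaining "ua" must be added.
Each of the 2 remaining characters creates one node.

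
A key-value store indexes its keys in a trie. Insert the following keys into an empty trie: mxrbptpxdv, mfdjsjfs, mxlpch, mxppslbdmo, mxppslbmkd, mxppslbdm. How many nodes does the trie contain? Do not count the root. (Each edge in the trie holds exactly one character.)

For each word, the new-node count is its length minus the longest prefix already in the trie:
  "mxrbptpxdv" → 10 new (m, x, r, b, p, t, p, x, d, v)
  "mfdjsjfs" → prefix "m" already present; 7 new (f, d, j, s, j, f, s)
  "mxlpch" → prefix "mx" already present; 4 new (l, p, c, h)
  "mxppslbdmo" → prefix "mx" already present; 8 new (p, p, s, l, b, d, m, o)
  "mxppslbmkd" → prefix "mxppslb" already present; 3 new (m, k, d)
  "mxppslbdm" → prefix "mxppslbdm" already present; 0 new (none)
Total nodes = 10 + 7 + 4 + 8 + 3 + 0 = 32

32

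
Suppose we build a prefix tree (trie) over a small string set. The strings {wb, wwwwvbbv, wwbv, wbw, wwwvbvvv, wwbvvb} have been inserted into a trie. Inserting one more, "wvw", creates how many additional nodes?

"w" is already a path in the trie; the remaining "vw" must be added.
So 3 − 1 = 2 new nodes.

2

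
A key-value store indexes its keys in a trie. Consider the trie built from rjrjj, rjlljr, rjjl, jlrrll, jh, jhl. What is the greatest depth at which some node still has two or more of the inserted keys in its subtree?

Equivalently: take the maximum, over all pairs, of their longest common prefix length.
e.g. "jh" and "jhl" share the prefix "jh" of length 2; no pair shares a longer one.
Longest shared-prefix length: 2

2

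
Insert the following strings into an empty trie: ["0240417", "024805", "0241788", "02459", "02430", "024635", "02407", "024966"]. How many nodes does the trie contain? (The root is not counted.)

Trace insertions, counting only characters that open a new branch:
  "0240417" → 7 new (0, 2, 4, 0, 4, 1, 7)
  "024805" → prefix "024" already present; 3 new (8, 0, 5)
  "0241788" → prefix "024" already present; 4 new (1, 7, 8, 8)
  "02459" → prefix "024" already present; 2 new (5, 9)
  "02430" → prefix "024" already present; 2 new (3, 0)
  "024635" → prefix "024" already present; 3 new (6, 3, 5)
  "02407" → prefix "0240" already present; 1 new (7)
  "024966" → prefix "024" already present; 3 new (9, 6, 6)
Total nodes = 7 + 3 + 4 + 2 + 2 + 3 + 1 + 3 = 25

25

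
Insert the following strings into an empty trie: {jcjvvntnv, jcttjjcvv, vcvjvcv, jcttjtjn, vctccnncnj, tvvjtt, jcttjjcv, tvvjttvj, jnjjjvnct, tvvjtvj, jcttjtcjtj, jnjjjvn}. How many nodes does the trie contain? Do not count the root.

56

Insert word by word; a character creates a node only if that edge doesn't already exist:
  "jcjvvntnv" → 9 new (j, c, j, v, v, n, t, n, v)
  "jcttjjcvv" → prefix "jc" already present; 7 new (t, t, j, j, c, v, v)
  "vcvjvcv" → 7 new (v, c, v, j, v, c, v)
  "jcttjtjn" → prefix "jcttj" already present; 3 new (t, j, n)
  "vctccnncnj" → prefix "vc" already present; 8 new (t, c, c, n, n, c, n, j)
  "tvvjtt" → 6 new (t, v, v, j, t, t)
  "jcttjjcv" → prefix "jcttjjcv" already present; 0 new (none)
  "tvvjttvj" → prefix "tvvjtt" already present; 2 new (v, j)
  "jnjjjvnct" → prefix "j" already present; 8 new (n, j, j, j, v, n, c, t)
  "tvvjtvj" → prefix "tvvjt" already present; 2 new (v, j)
  "jcttjtcjtj" → prefix "jcttjt" already present; 4 new (c, j, t, j)
  "jnjjjvn" → prefix "jnjjjvn" already present; 0 new (none)
Total nodes = 9 + 7 + 7 + 3 + 8 + 6 + 0 + 2 + 8 + 2 + 4 + 0 = 56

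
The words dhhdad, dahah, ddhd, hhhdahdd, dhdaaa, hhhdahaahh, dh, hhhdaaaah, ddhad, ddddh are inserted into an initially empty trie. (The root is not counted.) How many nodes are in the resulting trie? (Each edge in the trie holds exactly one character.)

Count nodes per top-level branch (shared prefixes stored once):
  'd'-branch (dahah, ddddh, ddhad, ddhd, dh, dhdaaa, dhhdad): 22 nodes
  'h'-branch (hhhdaaaah, hhhdahaahh, hhhdahdd): 16 nodes
Sum: 38

38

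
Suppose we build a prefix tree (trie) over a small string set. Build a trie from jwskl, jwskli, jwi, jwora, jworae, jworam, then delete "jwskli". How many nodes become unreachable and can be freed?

1

Walk "jwskli" from the leaf back toward the root, removing each node that no remaining word uses.
The suffix "i" (1 node) is used only by "jwskli"; "jwskl" is itself a stored word, so pruning stops there.
Nodes removed: 1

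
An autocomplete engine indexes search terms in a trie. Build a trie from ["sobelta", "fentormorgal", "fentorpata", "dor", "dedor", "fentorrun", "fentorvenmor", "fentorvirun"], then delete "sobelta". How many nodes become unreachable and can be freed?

7

A node on "sobelta"'s path can go only if nothing else ends at it or branches off below it.
No other word shares any prefix with "sobelta", so all 7 of its nodes go.
Nodes removed: 7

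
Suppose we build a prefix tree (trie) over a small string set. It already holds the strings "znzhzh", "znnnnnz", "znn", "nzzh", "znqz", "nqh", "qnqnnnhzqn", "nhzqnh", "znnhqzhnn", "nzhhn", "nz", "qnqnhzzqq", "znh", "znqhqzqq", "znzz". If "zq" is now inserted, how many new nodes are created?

"z" is already a path in the trie; the remaining "q" must be added.
So 2 − 1 = 1 new nodes.

1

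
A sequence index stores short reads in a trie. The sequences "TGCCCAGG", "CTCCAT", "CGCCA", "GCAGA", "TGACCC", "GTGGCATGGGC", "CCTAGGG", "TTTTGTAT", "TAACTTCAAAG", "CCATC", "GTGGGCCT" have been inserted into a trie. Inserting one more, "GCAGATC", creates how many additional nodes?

2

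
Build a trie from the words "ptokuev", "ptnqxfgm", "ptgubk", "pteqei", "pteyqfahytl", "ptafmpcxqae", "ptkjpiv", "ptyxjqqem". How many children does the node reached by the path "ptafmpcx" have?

1

Follow the path "ptafmpcx" to its node, then look at its outgoing edges.
Characters that immediately follow "ptafmpcx" among the stored strings: {q}.
That node has 1 child edge.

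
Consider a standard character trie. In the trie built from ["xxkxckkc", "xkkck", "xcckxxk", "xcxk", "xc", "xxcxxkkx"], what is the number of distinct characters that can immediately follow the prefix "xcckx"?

Follow the path "xcckx" to its node, then look at its outgoing edges.
Distinct next characters after "xcckx": x.
That node has 1 child edge.

1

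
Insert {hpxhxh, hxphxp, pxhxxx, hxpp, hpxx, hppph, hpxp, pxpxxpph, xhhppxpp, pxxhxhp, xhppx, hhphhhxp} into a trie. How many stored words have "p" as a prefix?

3

Walk to "p"; the words in its subtree are exactly those with that prefix.
Matches: "pxhxxx", "pxpxxpph", "pxxhxhp"
Count: 3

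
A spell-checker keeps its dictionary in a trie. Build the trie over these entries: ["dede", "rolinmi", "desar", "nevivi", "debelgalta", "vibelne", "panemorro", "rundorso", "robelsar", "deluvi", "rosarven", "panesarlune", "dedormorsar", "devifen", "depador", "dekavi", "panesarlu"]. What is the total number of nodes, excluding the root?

96

Insert word by word; a character creates a node only if that edge doesn't already exist:
  "dede" → 4 new (d, e, d, e)
  "rolinmi" → 7 new (r, o, l, i, n, m, i)
  "desar" → prefix "de" already present; 3 new (s, a, r)
  "nevivi" → 6 new (n, e, v, i, v, i)
  "debelgalta" → prefix "de" already present; 8 new (b, e, l, g, a, l, t, a)
  "vibelne" → 7 new (v, i, b, e, l, n, e)
  "panemorro" → 9 new (p, a, n, e, m, o, r, r, o)
  "rundorso" → prefix "r" already present; 7 new (u, n, d, o, r, s, o)
  "robelsar" → prefix "ro" already present; 6 new (b, e, l, s, a, r)
  "deluvi" → prefix "de" already present; 4 new (l, u, v, i)
  "rosarven" → prefix "ro" already present; 6 new (s, a, r, v, e, n)
  "panesarlune" → prefix "pane" already present; 7 new (s, a, r, l, u, n, e)
  "dedormorsar" → prefix "ded" already present; 8 new (o, r, m, o, r, s, a, r)
  "devifen" → prefix "de" already present; 5 new (v, i, f, e, n)
  "depador" → prefix "de" already present; 5 new (p, a, d, o, r)
  "dekavi" → prefix "de" already present; 4 new (k, a, v, i)
  "panesarlu" → prefix "panesarlu" already present; 0 new (none)
Total nodes = 4 + 7 + 3 + 6 + 8 + 7 + 9 + 7 + 6 + 4 + 6 + 7 + 8 + 5 + 5 + 4 + 0 = 96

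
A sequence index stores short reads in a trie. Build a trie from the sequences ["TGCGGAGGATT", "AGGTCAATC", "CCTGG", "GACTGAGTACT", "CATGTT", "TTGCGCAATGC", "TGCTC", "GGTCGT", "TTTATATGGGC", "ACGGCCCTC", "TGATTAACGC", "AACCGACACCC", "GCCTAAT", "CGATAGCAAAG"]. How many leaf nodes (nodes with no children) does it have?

14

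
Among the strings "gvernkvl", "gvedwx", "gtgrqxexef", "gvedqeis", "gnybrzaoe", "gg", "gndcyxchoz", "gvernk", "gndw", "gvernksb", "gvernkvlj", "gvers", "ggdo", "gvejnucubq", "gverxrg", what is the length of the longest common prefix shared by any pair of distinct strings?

Look for the deepest trie node that still has at least two words in its subtree.
"gvernkvl" and "gvernkvlj" agree on "gvernkvl" (8 characters) before diverging; nothing deeper is shared.
Longest shared-prefix length: 8

8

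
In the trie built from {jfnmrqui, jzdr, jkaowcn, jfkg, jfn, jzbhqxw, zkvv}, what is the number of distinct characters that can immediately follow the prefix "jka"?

1

Follow the path "jka" to its node, then look at its outgoing edges.
Distinct next characters after "jka": o.
That node has 1 child edge.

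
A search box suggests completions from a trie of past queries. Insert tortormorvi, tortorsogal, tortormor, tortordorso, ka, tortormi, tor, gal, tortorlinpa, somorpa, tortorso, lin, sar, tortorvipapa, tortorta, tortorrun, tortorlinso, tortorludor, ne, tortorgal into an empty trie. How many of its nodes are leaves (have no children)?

17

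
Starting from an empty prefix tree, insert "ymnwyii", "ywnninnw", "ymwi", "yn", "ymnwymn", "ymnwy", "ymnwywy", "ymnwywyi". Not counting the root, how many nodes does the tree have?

Trie structure (* marks end of a word):
(root)
└─ y
   ├─ m
   │  ├─ n
   │  │  └─ w
   │  │     └─ y *
   │  │        ├─ i
   │  │        │  └─ i *
   │  │        ├─ m
   │  │        │  └─ n *
   │  │        └─ w
   │  │           └─ y *
   │  │              └─ i *
   │  └─ w
   │     └─ i *
   ├─ n *
   └─ w
      └─ n
         └─ n
            └─ i
               └─ n
                  └─ n
                     └─ w *
Counting every labelled node above: 22.

22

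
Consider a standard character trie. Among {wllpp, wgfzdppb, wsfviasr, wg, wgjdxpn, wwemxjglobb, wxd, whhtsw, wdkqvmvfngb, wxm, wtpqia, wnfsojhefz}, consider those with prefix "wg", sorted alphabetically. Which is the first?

wg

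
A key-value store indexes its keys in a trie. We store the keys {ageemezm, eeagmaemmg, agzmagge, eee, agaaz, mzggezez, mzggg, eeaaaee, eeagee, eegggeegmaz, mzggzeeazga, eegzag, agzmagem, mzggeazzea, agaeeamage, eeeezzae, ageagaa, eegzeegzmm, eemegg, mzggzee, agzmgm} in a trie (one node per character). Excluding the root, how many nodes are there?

97

Insert word by word; a character creates a node only if that edge doesn't already exist:
  "ageemezm" → 8 new (a, g, e, e, m, e, z, m)
  "eeagmaemmg" → 10 new (e, e, a, g, m, a, e, m, m, g)
  "agzmagge" → prefix "ag" already present; 6 new (z, m, a, g, g, e)
  "eee" → prefix "ee" already present; 1 new (e)
  "agaaz" → prefix "ag" already present; 3 new (a, a, z)
  "mzggezez" → 8 new (m, z, g, g, e, z, e, z)
  "mzggg" → prefix "mzgg" already present; 1 new (g)
  "eeaaaee" → prefix "eea" already present; 4 new (a, a, e, e)
  "eeagee" → prefix "eeag" already present; 2 new (e, e)
  "eegggeegmaz" → prefix "ee" already present; 9 new (g, g, g, e, e, g, m, a, z)
  "mzggzeeazga" → prefix "mzgg" already present; 7 new (z, e, e, a, z, g, a)
  "eegzag" → prefix "eeg" already present; 3 new (z, a, g)
  "agzmagem" → prefix "agzmag" already present; 2 new (e, m)
  "mzggeazzea" → prefix "mzgge" already present; 5 new (a, z, z, e, a)
  "agaeeamage" → prefix "aga" already present; 7 new (e, e, a, m, a, g, e)
  "eeeezzae" → prefix "eee" already present; 5 new (e, z, z, a, e)
  "ageagaa" → prefix "age" already present; 4 new (a, g, a, a)
  "eegzeegzmm" → prefix "eegz" already present; 6 new (e, e, g, z, m, m)
  "eemegg" → prefix "ee" already present; 4 new (m, e, g, g)
  "mzggzee" → prefix "mzggzee" already present; 0 new (none)
  "agzmgm" → prefix "agzm" already present; 2 new (g, m)
Total nodes = 8 + 10 + 6 + 1 + 3 + 8 + 1 + 4 + 2 + 9 + 7 + 3 + 2 + 5 + 7 + 5 + 4 + 6 + 4 + 0 + 2 = 97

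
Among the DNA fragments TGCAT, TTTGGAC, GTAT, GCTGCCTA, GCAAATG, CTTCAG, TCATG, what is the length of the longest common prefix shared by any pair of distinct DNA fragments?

Look for the deepest trie node that still has at least two words in its subtree.
e.g. "GCAAATG" and "GCTGCCTA" share the prefix "GC" of length 2; no pair shares a longer one.
Longest shared-prefix length: 2

2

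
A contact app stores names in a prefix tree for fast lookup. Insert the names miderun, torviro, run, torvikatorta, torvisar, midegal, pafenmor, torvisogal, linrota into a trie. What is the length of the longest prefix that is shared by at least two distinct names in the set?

Look for the deepest trie node that still has at least two words in its subtree.
e.g. "torvisar" and "torvisogal" share the prefix "torvis" of length 6; no pair shares a longer one.
Longest shared-prefix length: 6

6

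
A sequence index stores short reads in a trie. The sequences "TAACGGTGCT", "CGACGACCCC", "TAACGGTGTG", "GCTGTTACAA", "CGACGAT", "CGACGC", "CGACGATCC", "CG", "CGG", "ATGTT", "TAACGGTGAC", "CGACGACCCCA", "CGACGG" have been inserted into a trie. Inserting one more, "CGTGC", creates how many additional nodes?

3

The longest prefix of "CGTGC" already in the trie is "CG" (length 2).
So 5 − 2 = 3 new nodes.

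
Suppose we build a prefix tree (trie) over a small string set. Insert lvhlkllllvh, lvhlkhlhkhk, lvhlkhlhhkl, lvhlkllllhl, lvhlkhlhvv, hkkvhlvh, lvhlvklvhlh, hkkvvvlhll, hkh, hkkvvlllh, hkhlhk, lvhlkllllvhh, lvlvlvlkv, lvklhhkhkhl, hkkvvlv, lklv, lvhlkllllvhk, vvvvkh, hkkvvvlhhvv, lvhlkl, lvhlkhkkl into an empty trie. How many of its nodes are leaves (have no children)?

18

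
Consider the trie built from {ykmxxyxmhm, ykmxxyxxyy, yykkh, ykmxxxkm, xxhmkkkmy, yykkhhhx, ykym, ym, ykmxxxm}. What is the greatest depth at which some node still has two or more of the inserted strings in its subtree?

7

Equivalently: take the maximum, over all pairs, of their longest common prefix length.
e.g. "ykmxxyxmhm" and "ykmxxyxxyy" share the prefix "ykmxxyx" of length 7; no pair shares a longer one.
Longest shared-prefix length: 7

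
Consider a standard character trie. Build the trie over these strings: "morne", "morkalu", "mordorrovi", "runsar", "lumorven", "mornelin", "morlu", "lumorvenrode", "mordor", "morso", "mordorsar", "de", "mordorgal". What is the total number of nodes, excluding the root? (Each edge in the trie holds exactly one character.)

For each word, the new-node count is its length minus the longest prefix already in the trie:
  "morne" → 5 new (m, o, r, n, e)
  "morkalu" → prefix "mor" already present; 4 new (k, a, l, u)
  "mordorrovi" → prefix "mor" already present; 7 new (d, o, r, r, o, v, i)
  "runsar" → 6 new (r, u, n, s, a, r)
  "lumorven" → 8 new (l, u, m, o, r, v, e, n)
  "mornelin" → prefix "morne" already present; 3 new (l, i, n)
  "morlu" → prefix "mor" already present; 2 new (l, u)
  "lumorvenrode" → prefix "lumorven" already present; 4 new (r, o, d, e)
  "mordor" → prefix "mordor" already present; 0 new (none)
  "morso" → prefix "mor" already present; 2 new (s, o)
  "mordorsar" → prefix "mordor" already present; 3 new (s, a, r)
  "de" → 2 new (d, e)
  "mordorgal" → prefix "mordor" already present; 3 new (g, a, l)
Total nodes = 5 + 4 + 7 + 6 + 8 + 3 + 2 + 4 + 0 + 2 + 3 + 2 + 3 = 49

49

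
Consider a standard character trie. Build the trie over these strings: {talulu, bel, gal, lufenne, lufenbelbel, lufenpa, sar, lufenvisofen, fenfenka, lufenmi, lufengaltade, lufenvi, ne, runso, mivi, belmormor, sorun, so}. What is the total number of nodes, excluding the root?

75

Trace insertions, counting only characters that open a new branch:
  "talulu" → 6 new (t, a, l, u, l, u)
  "bel" → 3 new (b, e, l)
  "gal" → 3 new (g, a, l)
  "lufenne" → 7 new (l, u, f, e, n, n, e)
  "lufenbelbel" → prefix "lufen" already present; 6 new (b, e, l, b, e, l)
  "lufenpa" → prefix "lufen" already present; 2 new (p, a)
  "sar" → 3 new (s, a, r)
  "lufenvisofen" → prefix "lufen" already present; 7 new (v, i, s, o, f, e, n)
  "fenfenka" → 8 new (f, e, n, f, e, n, k, a)
  "lufenmi" → prefix "lufen" already present; 2 new (m, i)
  "lufengaltade" → prefix "lufen" already present; 7 new (g, a, l, t, a, d, e)
  "lufenvi" → prefix "lufenvi" already present; 0 new (none)
  "ne" → 2 new (n, e)
  "runso" → 5 new (r, u, n, s, o)
  "mivi" → 4 new (m, i, v, i)
  "belmormor" → prefix "bel" already present; 6 new (m, o, r, m, o, r)
  "sorun" → prefix "s" already present; 4 new (o, r, u, n)
  "so" → prefix "so" already present; 0 new (none)
Total nodes = 6 + 3 + 3 + 7 + 6 + 2 + 3 + 7 + 8 + 2 + 7 + 0 + 2 + 5 + 4 + 6 + 4 + 0 = 75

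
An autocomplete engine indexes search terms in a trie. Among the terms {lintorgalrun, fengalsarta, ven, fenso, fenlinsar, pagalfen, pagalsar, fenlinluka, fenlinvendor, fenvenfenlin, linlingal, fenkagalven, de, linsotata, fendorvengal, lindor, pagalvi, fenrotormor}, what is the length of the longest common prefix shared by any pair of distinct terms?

6

Look for the deepest trie node that still has at least two words in its subtree.
"fenlinluka" and "fenlinsar" agree on "fenlin" (6 characters) before diverging; nothing deeper is shared.
Longest shared-prefix length: 6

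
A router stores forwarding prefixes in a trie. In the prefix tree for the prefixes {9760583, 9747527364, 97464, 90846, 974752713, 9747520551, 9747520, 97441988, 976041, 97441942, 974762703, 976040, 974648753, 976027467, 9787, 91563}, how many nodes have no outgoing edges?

A leaf is a node with no children — equivalently, the end of a word that is not a proper prefix of any other stored word.
Those words: "90846", "91563", "97441942", "97441988", "974648753", "9747520551", "974752713", "9747527364", "974762703", "976027467", "976040", "976041", "9760583", "9787"
Leaf count: 14

14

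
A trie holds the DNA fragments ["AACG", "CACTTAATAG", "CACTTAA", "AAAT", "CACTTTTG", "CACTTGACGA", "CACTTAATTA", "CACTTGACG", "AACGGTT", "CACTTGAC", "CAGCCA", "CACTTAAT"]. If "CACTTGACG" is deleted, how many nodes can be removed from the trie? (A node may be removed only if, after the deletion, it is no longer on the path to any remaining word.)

0

After clearing the end-marker at "CACTTGACG", prune upward until reaching a node still needed by another word.
Every node on "CACTTGACG" is still needed (e.g. by "CACTTGACGA"), so nothing is freed.
Nodes removed: 0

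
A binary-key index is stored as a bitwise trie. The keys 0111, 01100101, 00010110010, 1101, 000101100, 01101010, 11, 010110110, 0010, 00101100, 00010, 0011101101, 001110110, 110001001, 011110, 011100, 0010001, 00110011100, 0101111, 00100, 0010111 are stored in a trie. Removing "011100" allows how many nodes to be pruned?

2

After clearing the end-marker at "011100", prune upward until reaching a node still needed by another word.
The suffix "00" (2 nodes) is used only by "011100"; the node for "0111" still has the child "1", so pruning stops there.
Nodes removed: 2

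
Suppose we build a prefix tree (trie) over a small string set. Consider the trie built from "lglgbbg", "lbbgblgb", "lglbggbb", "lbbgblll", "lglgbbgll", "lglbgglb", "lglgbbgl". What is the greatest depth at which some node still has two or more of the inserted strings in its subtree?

Equivalently: take the maximum, over all pairs, of their longest common prefix length.
"lglgbbgl" and "lglgbbgll" agree on "lglgbbgl" (8 characters) before diverging; nothing deeper is shared.
Longest shared-prefix length: 8

8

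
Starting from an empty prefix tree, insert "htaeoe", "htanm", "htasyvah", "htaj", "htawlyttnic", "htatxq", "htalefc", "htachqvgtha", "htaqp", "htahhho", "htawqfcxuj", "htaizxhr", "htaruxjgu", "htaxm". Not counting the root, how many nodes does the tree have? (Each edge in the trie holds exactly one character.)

For each word, the new-node count is its length minus the longest prefix already in the trie:
  "htaeoe" → 6 new (h, t, a, e, o, e)
  "htanm" → prefix "hta" already present; 2 new (n, m)
  "htasyvah" → prefix "hta" already present; 5 new (s, y, v, a, h)
  "htaj" → prefix "hta" already present; 1 new (j)
  "htawlyttnic" → prefix "hta" already present; 8 new (w, l, y, t, t, n, i, c)
  "htatxq" → prefix "hta" already present; 3 new (t, x, q)
  "htalefc" → prefix "hta" already present; 4 new (l, e, f, c)
  "htachqvgtha" → prefix "hta" already present; 8 new (c, h, q, v, g, t, h, a)
  "htaqp" → prefix "hta" already present; 2 new (q, p)
  "htahhho" → prefix "hta" already present; 4 new (h, h, h, o)
  "htawqfcxuj" → prefix "htaw" already present; 6 new (q, f, c, x, u, j)
  "htaizxhr" → prefix "hta" already present; 5 new (i, z, x, h, r)
  "htaruxjgu" → prefix "hta" already present; 6 new (r, u, x, j, g, u)
  "htaxm" → prefix "hta" already present; 2 new (x, m)
Total nodes = 6 + 2 + 5 + 1 + 8 + 3 + 4 + 8 + 2 + 4 + 6 + 5 + 6 + 2 = 62

62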